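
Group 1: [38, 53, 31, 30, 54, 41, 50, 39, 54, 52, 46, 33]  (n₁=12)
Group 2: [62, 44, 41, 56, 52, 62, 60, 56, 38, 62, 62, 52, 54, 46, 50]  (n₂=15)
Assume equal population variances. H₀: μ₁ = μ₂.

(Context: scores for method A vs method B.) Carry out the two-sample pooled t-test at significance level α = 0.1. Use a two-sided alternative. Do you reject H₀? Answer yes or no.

reject H₀: yes

x̄₁=43.417, s₁=9.229, n₁=12
x̄₂=53.133, s₂=8.026, n₂=15
s_p² = [11·9.229² + 14·8.026²]/25 = 73.5460
SE = √(s_p²·(1/12+1/15)) = 3.3214
t = (43.417−53.133)/3.3214 = -2.9254
df = 25
p-value (two-sided) = 0.00722
At α=0.1: p < α → reject H₀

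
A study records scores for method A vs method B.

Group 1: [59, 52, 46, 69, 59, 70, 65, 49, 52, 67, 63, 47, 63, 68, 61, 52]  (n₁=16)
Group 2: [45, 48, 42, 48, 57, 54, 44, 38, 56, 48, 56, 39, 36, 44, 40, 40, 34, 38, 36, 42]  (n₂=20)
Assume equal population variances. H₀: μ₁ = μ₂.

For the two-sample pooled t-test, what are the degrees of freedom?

df = n₁ + n₂ − 2 = 16 + 20 − 2 = 34

degrees of freedom = 34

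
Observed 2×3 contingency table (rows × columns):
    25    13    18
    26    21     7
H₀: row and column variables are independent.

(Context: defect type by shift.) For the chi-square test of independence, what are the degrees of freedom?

df = (r−1)(c−1) = (2−1)·(3−1) = 2

degrees of freedom = 2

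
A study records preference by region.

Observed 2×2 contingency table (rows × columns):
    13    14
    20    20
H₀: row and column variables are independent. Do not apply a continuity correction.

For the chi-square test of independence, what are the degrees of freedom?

df = (r−1)(c−1) = (2−1)·(2−1) = 1

degrees of freedom = 1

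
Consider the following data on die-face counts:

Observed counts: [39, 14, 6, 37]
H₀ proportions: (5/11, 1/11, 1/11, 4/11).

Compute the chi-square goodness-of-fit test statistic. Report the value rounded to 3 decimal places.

n = 96; E_i = n·p_i = [43.64, 8.73, 8.73, 34.91]
χ² = (39−43.64)²/43.64 + (14−8.73)²/8.73 + (6−8.73)²/8.73 + (37−34.91)²/34.91 = 4.6557
df = 3

test statistic = 4.656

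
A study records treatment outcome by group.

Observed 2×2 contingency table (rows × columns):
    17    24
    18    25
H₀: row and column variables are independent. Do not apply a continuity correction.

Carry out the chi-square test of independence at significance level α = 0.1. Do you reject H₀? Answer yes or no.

reject H₀: no

Row totals [41, 43], col totals [35, 49], n=84
χ² = (17−17.08)²/17.08 + (24−23.92)²/23.92 + (18−17.92)²/17.92 + (25−25.08)²/25.08 = 0.0014
df = 1
p-value (upper-tail) = 0.97057
At α=0.1: p ≥ α → fail to reject H₀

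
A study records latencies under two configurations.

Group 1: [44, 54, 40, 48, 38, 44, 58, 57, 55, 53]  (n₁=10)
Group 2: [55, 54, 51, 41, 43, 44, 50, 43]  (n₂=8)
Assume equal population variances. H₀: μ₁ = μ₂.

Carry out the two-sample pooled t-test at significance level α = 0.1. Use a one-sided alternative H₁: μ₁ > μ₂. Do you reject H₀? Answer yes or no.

x̄₁=49.100, s₁=7.264, n₁=10
x̄₂=47.625, s₂=5.502, n₂=8
s_p² = [9·7.264² + 7·5.502²]/16 = 42.9234
SE = √(s_p²·(1/10+1/8)) = 3.1077
t = (49.100−47.625)/3.1077 = 0.4746
df = 16
p-value (one-sided, H₁ greater) = 0.32073
At α=0.1: p ≥ α → fail to reject H₀

reject H₀: no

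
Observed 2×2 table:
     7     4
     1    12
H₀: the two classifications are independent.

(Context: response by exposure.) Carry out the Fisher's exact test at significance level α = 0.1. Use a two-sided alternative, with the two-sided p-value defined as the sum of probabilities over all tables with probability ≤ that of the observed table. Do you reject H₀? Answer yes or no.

Margins: r₁=11, r₂=13, c₁=8, c₂=16, n=24
p_obs = C(11,7)·C(13,1)/C(24,8); sum pmf over tables with pmf ≤ p_obs
p-value (two-sided) = 0.00781
At α=0.1: p < α → reject H₀

reject H₀: yes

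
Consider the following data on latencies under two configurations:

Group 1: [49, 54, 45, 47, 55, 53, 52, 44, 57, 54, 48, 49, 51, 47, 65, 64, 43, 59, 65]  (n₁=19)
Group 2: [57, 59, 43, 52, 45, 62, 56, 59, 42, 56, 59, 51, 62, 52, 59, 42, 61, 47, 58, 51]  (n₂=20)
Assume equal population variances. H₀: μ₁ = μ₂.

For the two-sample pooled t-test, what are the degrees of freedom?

df = n₁ + n₂ − 2 = 19 + 20 − 2 = 37

degrees of freedom = 37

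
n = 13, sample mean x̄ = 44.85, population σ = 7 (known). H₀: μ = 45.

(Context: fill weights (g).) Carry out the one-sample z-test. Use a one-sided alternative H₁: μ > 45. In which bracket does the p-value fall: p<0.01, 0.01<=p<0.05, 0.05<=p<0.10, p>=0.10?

SE = σ/√n = 7/√13 = 1.9415
z = (x̄−μ₀)/SE = (44.85−45)/1.9415 = -0.0773
p-value (one-sided, H₁ greater) = 0.53079
→ bracket: p>=0.10

p-value bracket: p>=0.10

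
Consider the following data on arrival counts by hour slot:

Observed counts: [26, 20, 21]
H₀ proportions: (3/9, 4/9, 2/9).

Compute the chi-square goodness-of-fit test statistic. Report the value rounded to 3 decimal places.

test statistic = 6.321

n = 67; E_i = n·p_i = [22.33, 29.78, 14.89]
χ² = (26−22.33)²/22.33 + (20−29.78)²/29.78 + (21−14.89)²/14.89 = 6.3209
df = 2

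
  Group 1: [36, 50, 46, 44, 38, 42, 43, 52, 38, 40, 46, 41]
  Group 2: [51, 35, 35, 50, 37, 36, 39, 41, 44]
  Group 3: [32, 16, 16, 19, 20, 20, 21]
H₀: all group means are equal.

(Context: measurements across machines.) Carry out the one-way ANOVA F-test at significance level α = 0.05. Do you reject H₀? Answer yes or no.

Group means [43.00, 40.89, 20.57], grand mean 36.714
SSB = Σnᵢ(x̄ᵢ−x̄)² = 2455.111; SSW = ΣΣ(x−x̄ᵢ)² = 744.603
MSB = 2455.111/2 = 1227.5556; MSW = 744.603/25 = 29.7841
F = MSB/MSW = 41.2151
df = (2, 25)
p-value (upper-tail) = 0.00000
At α=0.05: p < α → reject H₀

reject H₀: yes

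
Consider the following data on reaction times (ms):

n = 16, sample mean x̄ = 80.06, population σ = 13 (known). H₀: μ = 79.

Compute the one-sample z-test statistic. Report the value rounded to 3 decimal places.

test statistic = 0.326

SE = σ/√n = 13/√16 = 3.2500
z = (x̄−μ₀)/SE = (80.06−79)/3.2500 = 0.3262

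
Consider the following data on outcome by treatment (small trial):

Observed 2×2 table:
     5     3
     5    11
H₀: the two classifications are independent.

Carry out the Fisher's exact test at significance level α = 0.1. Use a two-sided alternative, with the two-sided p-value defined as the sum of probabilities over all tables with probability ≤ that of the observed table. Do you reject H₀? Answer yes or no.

Margins: r₁=8, r₂=16, c₁=10, c₂=14, n=24
p_obs = C(8,5)·C(16,5)/C(24,10); sum pmf over tables with pmf ≤ p_obs
p-value (two-sided) = 0.20380
At α=0.1: p ≥ α → fail to reject H₀

reject H₀: no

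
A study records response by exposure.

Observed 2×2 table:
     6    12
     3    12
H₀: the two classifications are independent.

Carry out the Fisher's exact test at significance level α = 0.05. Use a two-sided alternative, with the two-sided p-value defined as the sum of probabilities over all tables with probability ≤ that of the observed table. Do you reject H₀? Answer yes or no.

Margins: r₁=18, r₂=15, c₁=9, c₂=24, n=33
p_obs = C(18,6)·C(15,3)/C(33,9); sum pmf over tables with pmf ≤ p_obs
p-value (two-sided) = 0.45849
At α=0.05: p ≥ α → fail to reject H₀

reject H₀: no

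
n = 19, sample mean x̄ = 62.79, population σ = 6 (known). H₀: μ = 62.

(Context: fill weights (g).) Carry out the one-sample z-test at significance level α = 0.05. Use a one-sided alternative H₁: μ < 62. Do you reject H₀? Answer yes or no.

SE = σ/√n = 6/√19 = 1.3765
z = (x̄−μ₀)/SE = (62.79−62)/1.3765 = 0.5739
p-value (one-sided, H₁ less) = 0.71699
At α=0.05: p ≥ α → fail to reject H₀

reject H₀: no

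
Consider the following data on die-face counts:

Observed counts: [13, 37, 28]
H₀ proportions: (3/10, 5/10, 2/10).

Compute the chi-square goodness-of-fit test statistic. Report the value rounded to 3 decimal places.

test statistic = 14.581

n = 78; E_i = n·p_i = [23.40, 39.00, 15.60]
χ² = (13−23.40)²/23.40 + (37−39.00)²/39.00 + (28−15.60)²/15.60 = 14.5812
df = 2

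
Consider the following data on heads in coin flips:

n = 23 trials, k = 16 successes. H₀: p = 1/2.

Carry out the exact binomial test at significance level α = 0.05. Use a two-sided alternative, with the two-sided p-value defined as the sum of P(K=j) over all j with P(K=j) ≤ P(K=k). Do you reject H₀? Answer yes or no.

Exact binomial: n=23, k=16, p₀=1/2=0.5000
P(X=j) = C(n,j)·p₀^j·(1−p₀)^(n−j); p = Σ P(X=j) over j with P(X=j) ≤ P(X=16)
p-value (two-sided) = 0.09314
At α=0.05: p ≥ α → fail to reject H₀

reject H₀: no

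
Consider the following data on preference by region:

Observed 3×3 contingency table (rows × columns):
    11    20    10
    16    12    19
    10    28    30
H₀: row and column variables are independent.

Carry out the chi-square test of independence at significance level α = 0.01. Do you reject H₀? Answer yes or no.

Row totals [41, 47, 68], col totals [37, 60, 59], n=156
χ² = (11−9.72)²/9.72 + (20−15.77)²/15.77 + (10−15.51)²/15.51 + (16−11.15)²/11.15 + (12−18.08)²/18.08 + (19−17.78)²/17.78 + (10−16.13)²/16.13 + (28−26.15)²/26.15 + (30−25.72)²/25.72 = 10.6692
df = 4
p-value (upper-tail) = 0.03055
At α=0.01: p ≥ α → fail to reject H₀

reject H₀: no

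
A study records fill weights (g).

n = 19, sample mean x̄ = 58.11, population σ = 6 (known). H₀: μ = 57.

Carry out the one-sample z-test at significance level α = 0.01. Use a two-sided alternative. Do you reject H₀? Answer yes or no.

reject H₀: no

SE = σ/√n = 6/√19 = 1.3765
z = (x̄−μ₀)/SE = (58.11−57)/1.3765 = 0.8064
p-value (two-sided) = 0.42001
At α=0.01: p ≥ α → fail to reject H₀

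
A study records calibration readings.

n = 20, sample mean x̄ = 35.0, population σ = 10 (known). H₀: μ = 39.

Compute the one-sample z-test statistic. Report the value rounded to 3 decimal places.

test statistic = -1.789

SE = σ/√n = 10/√20 = 2.2361
z = (x̄−μ₀)/SE = (35.0−39)/2.2361 = -1.7889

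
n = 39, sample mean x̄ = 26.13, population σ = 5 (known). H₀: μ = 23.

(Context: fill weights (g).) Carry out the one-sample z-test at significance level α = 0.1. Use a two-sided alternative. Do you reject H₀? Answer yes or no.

SE = σ/√n = 5/√39 = 0.8006
z = (x̄−μ₀)/SE = (26.13−23)/0.8006 = 3.9094
p-value (two-sided) = 0.00009
At α=0.1: p < α → reject H₀

reject H₀: yes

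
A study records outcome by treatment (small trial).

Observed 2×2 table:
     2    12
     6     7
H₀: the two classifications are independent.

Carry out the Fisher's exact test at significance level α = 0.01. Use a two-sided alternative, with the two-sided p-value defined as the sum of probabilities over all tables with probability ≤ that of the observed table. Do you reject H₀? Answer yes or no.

reject H₀: no

Margins: r₁=14, r₂=13, c₁=8, c₂=19, n=27
p_obs = C(14,2)·C(13,6)/C(27,8); sum pmf over tables with pmf ≤ p_obs
p-value (two-sided) = 0.10319
At α=0.01: p ≥ α → fail to reject H₀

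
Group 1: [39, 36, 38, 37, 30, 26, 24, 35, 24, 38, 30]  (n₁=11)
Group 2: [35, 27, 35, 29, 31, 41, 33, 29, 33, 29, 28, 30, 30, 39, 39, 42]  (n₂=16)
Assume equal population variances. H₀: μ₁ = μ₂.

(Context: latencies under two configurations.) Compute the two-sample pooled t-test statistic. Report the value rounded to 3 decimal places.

x̄₁=32.455, s₁=5.837, n₁=11
x̄₂=33.125, s₂=4.870, n₂=16
s_p² = [10·5.837² + 15·4.870²]/25 = 27.8591
SE = √(s_p²·(1/11+1/16)) = 2.0673
t = (32.455−33.125)/2.0673 = -0.3243
df = 25

test statistic = -0.324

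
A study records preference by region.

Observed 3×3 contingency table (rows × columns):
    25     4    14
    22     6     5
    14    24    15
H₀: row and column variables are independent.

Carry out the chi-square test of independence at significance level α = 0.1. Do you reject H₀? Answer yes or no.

reject H₀: yes

Row totals [43, 33, 53], col totals [61, 34, 34], n=129
χ² = (25−20.33)²/20.33 + (4−11.33)²/11.33 + (14−11.33)²/11.33 + (22−15.60)²/15.60 + (6−8.70)²/8.70 + (5−8.70)²/8.70 + (14−25.06)²/25.06 + (24−13.97)²/13.97 + (15−13.97)²/13.97 = 23.6352
df = 4
p-value (upper-tail) = 0.00009
At α=0.1: p < α → reject H₀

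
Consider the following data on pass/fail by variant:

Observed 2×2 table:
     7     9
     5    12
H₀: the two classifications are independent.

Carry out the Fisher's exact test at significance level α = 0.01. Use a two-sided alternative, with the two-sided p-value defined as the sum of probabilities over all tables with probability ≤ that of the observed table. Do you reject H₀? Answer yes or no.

Margins: r₁=16, r₂=17, c₁=12, c₂=21, n=33
p_obs = C(16,7)·C(17,5)/C(33,12); sum pmf over tables with pmf ≤ p_obs
p-value (two-sided) = 0.48127
At α=0.01: p ≥ α → fail to reject H₀

reject H₀: no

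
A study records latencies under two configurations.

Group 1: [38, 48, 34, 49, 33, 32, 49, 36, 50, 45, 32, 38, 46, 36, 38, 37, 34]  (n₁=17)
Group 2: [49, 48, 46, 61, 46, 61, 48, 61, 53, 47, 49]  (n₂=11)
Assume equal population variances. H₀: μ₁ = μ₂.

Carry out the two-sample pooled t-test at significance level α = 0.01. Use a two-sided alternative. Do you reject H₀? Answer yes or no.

x̄₁=39.706, s₁=6.555, n₁=17
x̄₂=51.727, s₂=6.246, n₂=11
s_p² = [16·6.555² + 10·6.246²]/26 = 41.4504
SE = √(s_p²·(1/17+1/11)) = 2.4913
t = (39.706−51.727)/2.4913 = -4.8254
df = 26
p-value (two-sided) = 0.00005
At α=0.01: p < α → reject H₀

reject H₀: yes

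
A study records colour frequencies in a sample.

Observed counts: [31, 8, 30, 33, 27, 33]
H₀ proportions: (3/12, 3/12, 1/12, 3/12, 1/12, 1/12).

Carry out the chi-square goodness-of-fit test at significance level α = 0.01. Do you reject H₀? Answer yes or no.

reject H₀: yes

n = 162; E_i = n·p_i = [40.50, 40.50, 13.50, 40.50, 13.50, 13.50]
χ² = (31−40.50)²/40.50 + (8−40.50)²/40.50 + (30−13.50)²/13.50 + (33−40.50)²/40.50 + (27−13.50)²/13.50 + (33−13.50)²/13.50 = 91.5309
df = 5
p-value (upper-tail) = 0.00000
At α=0.01: p < α → reject H₀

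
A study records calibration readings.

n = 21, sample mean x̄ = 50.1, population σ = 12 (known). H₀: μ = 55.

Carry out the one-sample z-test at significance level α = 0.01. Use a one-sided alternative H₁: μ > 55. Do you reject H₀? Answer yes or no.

reject H₀: no

SE = σ/√n = 12/√21 = 2.6186
z = (x̄−μ₀)/SE = (50.1−55)/2.6186 = -1.8712
p-value (one-sided, H₁ greater) = 0.96934
At α=0.01: p ≥ α → fail to reject H₀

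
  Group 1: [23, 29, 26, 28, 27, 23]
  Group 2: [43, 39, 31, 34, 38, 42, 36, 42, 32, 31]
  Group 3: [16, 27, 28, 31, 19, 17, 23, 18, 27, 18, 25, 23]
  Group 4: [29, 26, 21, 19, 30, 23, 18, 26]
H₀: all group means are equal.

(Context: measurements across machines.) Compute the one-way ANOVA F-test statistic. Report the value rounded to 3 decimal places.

Group means [26.00, 36.80, 22.67, 24.00], grand mean 27.444
SSB = Σnᵢ(x̄ᵢ−x̄)² = 1256.622; SSW = ΣΣ(x−x̄ᵢ)² = 644.267
MSB = 1256.622/3 = 418.8741; MSW = 644.267/32 = 20.1333
F = MSB/MSW = 20.8050
df = (3, 32)

test statistic = 20.805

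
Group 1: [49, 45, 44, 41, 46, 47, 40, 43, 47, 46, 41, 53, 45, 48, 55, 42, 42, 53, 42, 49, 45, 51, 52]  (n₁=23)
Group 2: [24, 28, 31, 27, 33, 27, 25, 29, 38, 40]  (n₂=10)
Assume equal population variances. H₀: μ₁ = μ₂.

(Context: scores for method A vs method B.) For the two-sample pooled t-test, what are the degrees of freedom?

df = n₁ + n₂ − 2 = 23 + 10 − 2 = 31

degrees of freedom = 31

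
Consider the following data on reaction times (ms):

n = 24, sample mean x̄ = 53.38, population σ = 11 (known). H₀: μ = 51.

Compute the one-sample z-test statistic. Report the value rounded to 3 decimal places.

SE = σ/√n = 11/√24 = 2.2454
z = (x̄−μ₀)/SE = (53.38−51)/2.2454 = 1.0600

test statistic = 1.060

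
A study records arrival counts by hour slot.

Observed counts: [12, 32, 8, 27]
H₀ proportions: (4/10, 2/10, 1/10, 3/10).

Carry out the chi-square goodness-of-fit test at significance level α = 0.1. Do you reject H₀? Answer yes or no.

reject H₀: yes

n = 79; E_i = n·p_i = [31.60, 15.80, 7.90, 23.70]
χ² = (12−31.60)²/31.60 + (32−15.80)²/15.80 + (8−7.90)²/7.90 + (27−23.70)²/23.70 = 29.2278
df = 3
p-value (upper-tail) = 0.00000
At α=0.1: p < α → reject H₀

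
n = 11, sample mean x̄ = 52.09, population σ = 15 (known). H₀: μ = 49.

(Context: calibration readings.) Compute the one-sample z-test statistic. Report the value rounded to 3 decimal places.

SE = σ/√n = 15/√11 = 4.5227
z = (x̄−μ₀)/SE = (52.09−49)/4.5227 = 0.6832

test statistic = 0.683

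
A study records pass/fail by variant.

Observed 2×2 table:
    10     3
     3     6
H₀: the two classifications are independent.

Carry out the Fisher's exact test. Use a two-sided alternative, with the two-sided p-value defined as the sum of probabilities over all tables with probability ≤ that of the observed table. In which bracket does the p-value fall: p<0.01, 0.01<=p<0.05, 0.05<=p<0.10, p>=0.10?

p-value bracket: 0.05<=p<0.10

Margins: r₁=13, r₂=9, c₁=13, c₂=9, n=22
p_obs = C(13,10)·C(9,3)/C(22,13); sum pmf over tables with pmf ≤ p_obs
p-value (two-sided) = 0.07890
→ bracket: 0.05<=p<0.10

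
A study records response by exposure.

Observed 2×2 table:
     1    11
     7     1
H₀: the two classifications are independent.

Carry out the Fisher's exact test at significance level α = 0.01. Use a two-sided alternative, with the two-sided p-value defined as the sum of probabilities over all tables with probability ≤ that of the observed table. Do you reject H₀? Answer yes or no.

reject H₀: yes

Margins: r₁=12, r₂=8, c₁=8, c₂=12, n=20
p_obs = C(12,1)·C(8,7)/C(20,8); sum pmf over tables with pmf ≤ p_obs
p-value (two-sided) = 0.00077
At α=0.01: p < α → reject H₀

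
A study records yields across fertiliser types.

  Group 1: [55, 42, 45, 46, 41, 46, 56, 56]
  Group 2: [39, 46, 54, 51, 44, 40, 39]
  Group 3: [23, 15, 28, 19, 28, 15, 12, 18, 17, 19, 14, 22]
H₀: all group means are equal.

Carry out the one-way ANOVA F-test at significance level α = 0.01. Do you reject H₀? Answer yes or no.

reject H₀: yes

Group means [48.38, 44.71, 19.17], grand mean 34.444
SSB = Σnᵢ(x̄ᵢ−x̄)² = 5091.696; SSW = ΣΣ(x−x̄ᵢ)² = 790.970
MSB = 5091.696/2 = 2545.8482; MSW = 790.970/24 = 32.9571
F = MSB/MSW = 77.2474
df = (2, 24)
p-value (upper-tail) = 0.00000
At α=0.01: p < α → reject H₀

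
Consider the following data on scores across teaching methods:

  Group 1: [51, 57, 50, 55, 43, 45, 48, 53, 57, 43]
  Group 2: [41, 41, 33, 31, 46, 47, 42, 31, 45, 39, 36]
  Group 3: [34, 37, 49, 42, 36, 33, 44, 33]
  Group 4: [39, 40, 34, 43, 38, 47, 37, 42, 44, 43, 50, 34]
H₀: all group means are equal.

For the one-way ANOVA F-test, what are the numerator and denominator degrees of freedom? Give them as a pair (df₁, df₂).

degrees of freedom = [3, 37]

k = 4 groups, N = 41 total
df = (k−1, N−k) = (4−1, 41−4) = (3, 37)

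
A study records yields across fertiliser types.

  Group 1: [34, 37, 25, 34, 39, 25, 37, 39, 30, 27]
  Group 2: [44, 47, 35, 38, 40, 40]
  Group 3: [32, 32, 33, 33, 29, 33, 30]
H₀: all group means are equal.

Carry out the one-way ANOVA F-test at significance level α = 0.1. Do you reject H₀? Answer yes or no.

Group means [32.70, 40.67, 31.71], grand mean 34.478
SSB = Σnᵢ(x̄ᵢ−x̄)² = 314.877; SSW = ΣΣ(x−x̄ᵢ)² = 384.862
MSB = 314.877/2 = 157.4386; MSW = 384.862/20 = 19.2431
F = MSB/MSW = 8.1816
df = (2, 20)
p-value (upper-tail) = 0.00253
At α=0.1: p < α → reject H₀

reject H₀: yes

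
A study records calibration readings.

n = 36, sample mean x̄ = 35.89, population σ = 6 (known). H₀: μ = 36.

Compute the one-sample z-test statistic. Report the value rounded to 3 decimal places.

test statistic = -0.110

SE = σ/√n = 6/√36 = 1.0000
z = (x̄−μ₀)/SE = (35.89−36)/1.0000 = -0.1100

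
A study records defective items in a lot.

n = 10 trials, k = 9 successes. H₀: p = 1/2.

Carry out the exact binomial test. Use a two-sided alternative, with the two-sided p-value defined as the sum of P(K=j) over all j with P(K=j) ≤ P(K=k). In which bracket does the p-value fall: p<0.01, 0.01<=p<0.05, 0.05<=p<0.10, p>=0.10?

Exact binomial: n=10, k=9, p₀=1/2=0.5000
P(X=j) = C(n,j)·p₀^j·(1−p₀)^(n−j); p = Σ P(X=j) over j with P(X=j) ≤ P(X=9)
p-value (two-sided) = 0.02148
→ bracket: 0.01<=p<0.05

p-value bracket: 0.01<=p<0.05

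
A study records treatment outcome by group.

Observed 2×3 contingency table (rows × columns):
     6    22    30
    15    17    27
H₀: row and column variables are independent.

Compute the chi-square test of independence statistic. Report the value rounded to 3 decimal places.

Row totals [58, 59], col totals [21, 39, 57], n=117
χ² = (6−10.41)²/10.41 + (22−19.33)²/19.33 + (30−28.26)²/28.26 + (15−10.59)²/10.59 + (17−19.67)²/19.67 + (27−28.74)²/28.74 = 4.6479
df = 2

test statistic = 4.648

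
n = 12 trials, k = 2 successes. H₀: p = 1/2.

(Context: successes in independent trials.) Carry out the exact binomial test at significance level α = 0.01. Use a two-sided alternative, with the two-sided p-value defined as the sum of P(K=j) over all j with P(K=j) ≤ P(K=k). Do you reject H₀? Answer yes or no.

reject H₀: no

Exact binomial: n=12, k=2, p₀=1/2=0.5000
P(X=j) = C(n,j)·p₀^j·(1−p₀)^(n−j); p = Σ P(X=j) over j with P(X=j) ≤ P(X=2)
p-value (two-sided) = 0.03857
At α=0.01: p ≥ α → fail to reject H₀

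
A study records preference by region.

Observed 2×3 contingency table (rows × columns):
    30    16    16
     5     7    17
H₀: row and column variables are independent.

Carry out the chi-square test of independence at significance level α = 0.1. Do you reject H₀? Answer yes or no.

reject H₀: yes

Row totals [62, 29], col totals [35, 23, 33], n=91
χ² = (30−23.85)²/23.85 + (16−15.67)²/15.67 + (16−22.48)²/22.48 + (5−11.15)²/11.15 + (7−7.33)²/7.33 + (17−10.52)²/10.52 = 10.8719
df = 2
p-value (upper-tail) = 0.00436
At α=0.1: p < α → reject H₀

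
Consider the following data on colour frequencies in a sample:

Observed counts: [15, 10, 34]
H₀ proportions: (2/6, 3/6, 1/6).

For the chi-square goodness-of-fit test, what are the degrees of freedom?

df = k − 1 = 3 − 1 = 2

degrees of freedom = 2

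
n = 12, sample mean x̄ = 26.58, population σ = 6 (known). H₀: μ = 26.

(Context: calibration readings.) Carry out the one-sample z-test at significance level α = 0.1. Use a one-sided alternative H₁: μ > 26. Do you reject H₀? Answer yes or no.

reject H₀: no

SE = σ/√n = 6/√12 = 1.7321
z = (x̄−μ₀)/SE = (26.58−26)/1.7321 = 0.3349
p-value (one-sided, H₁ greater) = 0.36886
At α=0.1: p ≥ α → fail to reject H₀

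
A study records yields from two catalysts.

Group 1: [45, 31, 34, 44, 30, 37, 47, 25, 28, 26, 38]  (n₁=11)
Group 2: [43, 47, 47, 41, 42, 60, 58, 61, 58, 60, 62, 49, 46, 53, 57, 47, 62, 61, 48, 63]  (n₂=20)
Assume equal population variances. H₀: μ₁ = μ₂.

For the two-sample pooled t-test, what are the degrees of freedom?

degrees of freedom = 29

df = n₁ + n₂ − 2 = 11 + 20 − 2 = 29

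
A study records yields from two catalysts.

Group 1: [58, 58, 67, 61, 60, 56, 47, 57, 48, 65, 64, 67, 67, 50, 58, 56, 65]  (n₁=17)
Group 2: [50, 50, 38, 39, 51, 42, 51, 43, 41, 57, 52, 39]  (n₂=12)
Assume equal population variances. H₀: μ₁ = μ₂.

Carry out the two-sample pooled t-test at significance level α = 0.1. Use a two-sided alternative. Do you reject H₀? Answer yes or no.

reject H₀: yes

x̄₁=59.059, s₁=6.447, n₁=17
x̄₂=46.083, s₂=6.403, n₂=12
s_p² = [16·6.447² + 11·6.403²]/27 = 41.3281
SE = √(s_p²·(1/17+1/12)) = 2.4239
t = (59.059−46.083)/2.4239 = 5.3532
df = 27
p-value (two-sided) = 0.00001
At α=0.1: p < α → reject H₀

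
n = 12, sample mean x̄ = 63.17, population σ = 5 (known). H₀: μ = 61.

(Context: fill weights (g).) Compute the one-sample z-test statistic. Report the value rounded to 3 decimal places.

SE = σ/√n = 5/√12 = 1.4434
z = (x̄−μ₀)/SE = (63.17−61)/1.4434 = 1.5034

test statistic = 1.503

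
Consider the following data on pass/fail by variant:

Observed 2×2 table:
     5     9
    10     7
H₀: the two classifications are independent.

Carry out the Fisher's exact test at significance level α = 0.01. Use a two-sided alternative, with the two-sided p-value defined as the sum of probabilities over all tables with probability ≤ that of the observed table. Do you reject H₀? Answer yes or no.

reject H₀: no

Margins: r₁=14, r₂=17, c₁=15, c₂=16, n=31
p_obs = C(14,5)·C(17,10)/C(31,15); sum pmf over tables with pmf ≤ p_obs
p-value (two-sided) = 0.28516
At α=0.01: p ≥ α → fail to reject H₀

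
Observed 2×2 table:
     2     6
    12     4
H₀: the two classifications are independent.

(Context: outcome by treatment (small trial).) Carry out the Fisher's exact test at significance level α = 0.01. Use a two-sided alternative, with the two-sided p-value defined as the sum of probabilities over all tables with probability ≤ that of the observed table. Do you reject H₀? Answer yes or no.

reject H₀: no

Margins: r₁=8, r₂=16, c₁=14, c₂=10, n=24
p_obs = C(8,2)·C(16,12)/C(24,14); sum pmf over tables with pmf ≤ p_obs
p-value (two-sided) = 0.03241
At α=0.01: p ≥ α → fail to reject H₀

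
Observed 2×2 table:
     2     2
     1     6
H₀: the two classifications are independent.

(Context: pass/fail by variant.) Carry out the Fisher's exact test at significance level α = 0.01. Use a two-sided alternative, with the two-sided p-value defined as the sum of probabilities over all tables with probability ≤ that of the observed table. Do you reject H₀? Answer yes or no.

Margins: r₁=4, r₂=7, c₁=3, c₂=8, n=11
p_obs = C(4,2)·C(7,1)/C(11,3); sum pmf over tables with pmf ≤ p_obs
p-value (two-sided) = 0.49091
At α=0.01: p ≥ α → fail to reject H₀

reject H₀: no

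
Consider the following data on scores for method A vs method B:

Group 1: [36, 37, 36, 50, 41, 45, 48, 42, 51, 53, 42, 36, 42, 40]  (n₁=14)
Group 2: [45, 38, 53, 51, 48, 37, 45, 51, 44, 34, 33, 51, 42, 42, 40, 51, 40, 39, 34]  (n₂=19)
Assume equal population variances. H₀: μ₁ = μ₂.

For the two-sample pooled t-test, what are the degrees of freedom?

degrees of freedom = 31

df = n₁ + n₂ − 2 = 14 + 19 − 2 = 31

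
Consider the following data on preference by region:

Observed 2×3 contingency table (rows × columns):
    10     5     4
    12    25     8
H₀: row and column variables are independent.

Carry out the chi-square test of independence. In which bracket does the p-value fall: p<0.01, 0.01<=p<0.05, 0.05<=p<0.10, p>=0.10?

Row totals [19, 45], col totals [22, 30, 12], n=64
χ² = (10−6.53)²/6.53 + (5−8.91)²/8.91 + (4−3.56)²/3.56 + (12−15.47)²/15.47 + (25−21.09)²/21.09 + (8−8.44)²/8.44 = 5.1332
df = 2
p-value (upper-tail) = 0.07680
→ bracket: 0.05<=p<0.10

p-value bracket: 0.05<=p<0.10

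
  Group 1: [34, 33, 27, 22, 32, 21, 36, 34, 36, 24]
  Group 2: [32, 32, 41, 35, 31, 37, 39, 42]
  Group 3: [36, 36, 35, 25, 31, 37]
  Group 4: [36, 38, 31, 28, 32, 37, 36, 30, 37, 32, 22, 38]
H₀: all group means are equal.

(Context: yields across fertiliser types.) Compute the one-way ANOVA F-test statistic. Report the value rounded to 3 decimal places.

Group means [29.90, 36.12, 33.33, 33.08], grand mean 32.917
SSB = Σnᵢ(x̄ᵢ−x̄)² = 174.725; SSW = ΣΣ(x−x̄ᵢ)² = 802.025
MSB = 174.725/3 = 58.2417; MSW = 802.025/32 = 25.0633
F = MSB/MSW = 2.3238
df = (3, 32)

test statistic = 2.324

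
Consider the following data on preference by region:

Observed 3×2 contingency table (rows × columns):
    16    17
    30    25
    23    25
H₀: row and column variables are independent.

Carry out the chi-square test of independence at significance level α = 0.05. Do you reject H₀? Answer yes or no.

reject H₀: no

Row totals [33, 55, 48], col totals [69, 67], n=136
χ² = (16−16.74)²/16.74 + (17−16.26)²/16.26 + (30−27.90)²/27.90 + (25−27.10)²/27.10 + (23−24.35)²/24.35 + (25−23.65)²/23.65 = 0.5389
df = 2
p-value (upper-tail) = 0.76380
At α=0.05: p ≥ α → fail to reject H₀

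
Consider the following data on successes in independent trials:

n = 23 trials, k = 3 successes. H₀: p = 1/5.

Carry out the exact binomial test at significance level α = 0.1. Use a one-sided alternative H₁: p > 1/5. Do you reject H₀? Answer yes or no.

reject H₀: no

Exact binomial: n=23, k=3, p₀=1/5=0.2000
P(X≥3) from Σ C(n,i)·p₀^i·(1−p₀)^(n−i)
p-value (one-sided, H₁ greater) = 0.86681
At α=0.1: p ≥ α → fail to reject H₀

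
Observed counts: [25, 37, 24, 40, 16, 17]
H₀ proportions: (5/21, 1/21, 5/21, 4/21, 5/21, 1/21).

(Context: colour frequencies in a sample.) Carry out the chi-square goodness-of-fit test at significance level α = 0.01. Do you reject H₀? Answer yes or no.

reject H₀: yes

n = 159; E_i = n·p_i = [37.86, 7.57, 37.86, 30.29, 37.86, 7.57]
χ² = (25−37.86)²/37.86 + (37−7.57)²/7.57 + (24−37.86)²/37.86 + (40−30.29)²/30.29 + (16−37.86)²/37.86 + (17−7.57)²/7.57 = 151.2981
df = 5
p-value (upper-tail) = 0.00000
At α=0.01: p < α → reject H₀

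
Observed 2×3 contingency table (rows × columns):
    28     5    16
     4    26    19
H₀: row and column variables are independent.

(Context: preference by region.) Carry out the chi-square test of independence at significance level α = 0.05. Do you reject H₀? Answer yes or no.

reject H₀: yes

Row totals [49, 49], col totals [32, 31, 35], n=98
χ² = (28−16.00)²/16.00 + (5−15.50)²/15.50 + (16−17.50)²/17.50 + (4−16.00)²/16.00 + (26−15.50)²/15.50 + (19−17.50)²/17.50 = 32.4829
df = 2
p-value (upper-tail) = 0.00000
At α=0.05: p < α → reject H₀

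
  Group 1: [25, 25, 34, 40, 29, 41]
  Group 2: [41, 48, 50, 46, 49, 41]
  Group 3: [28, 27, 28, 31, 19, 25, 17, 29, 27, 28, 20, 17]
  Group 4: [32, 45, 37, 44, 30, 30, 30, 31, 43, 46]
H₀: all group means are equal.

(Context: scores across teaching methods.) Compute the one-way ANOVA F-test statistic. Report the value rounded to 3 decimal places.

test statistic = 18.778

Group means [32.33, 45.83, 24.67, 36.80], grand mean 33.324
SSB = Σnᵢ(x̄ᵢ−x̄)² = 1965.008; SSW = ΣΣ(x−x̄ᵢ)² = 1046.433
MSB = 1965.008/3 = 655.0026; MSW = 1046.433/30 = 34.8811
F = MSB/MSW = 18.7781
df = (3, 30)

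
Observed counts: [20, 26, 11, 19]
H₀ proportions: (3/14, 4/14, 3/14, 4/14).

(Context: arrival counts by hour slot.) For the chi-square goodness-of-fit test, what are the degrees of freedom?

df = k − 1 = 4 − 1 = 3

degrees of freedom = 3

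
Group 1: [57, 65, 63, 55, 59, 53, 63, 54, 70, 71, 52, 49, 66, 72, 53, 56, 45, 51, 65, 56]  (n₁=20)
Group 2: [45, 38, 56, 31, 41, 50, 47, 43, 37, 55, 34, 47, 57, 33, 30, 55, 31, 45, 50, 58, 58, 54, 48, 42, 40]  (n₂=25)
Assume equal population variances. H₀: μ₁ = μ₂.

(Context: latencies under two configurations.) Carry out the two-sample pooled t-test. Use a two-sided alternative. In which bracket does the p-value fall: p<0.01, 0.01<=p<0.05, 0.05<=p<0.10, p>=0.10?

p-value bracket: p<0.01

x̄₁=58.750, s₁=7.711, n₁=20
x̄₂=45.000, s₂=9.129, n₂=25
s_p² = [19·7.711² + 24·9.129²]/43 = 72.7849
SE = √(s_p²·(1/20+1/25)) = 2.5594
t = (58.750−45.000)/2.5594 = 5.3723
df = 43
p-value (two-sided) = 0.00000
→ bracket: p<0.01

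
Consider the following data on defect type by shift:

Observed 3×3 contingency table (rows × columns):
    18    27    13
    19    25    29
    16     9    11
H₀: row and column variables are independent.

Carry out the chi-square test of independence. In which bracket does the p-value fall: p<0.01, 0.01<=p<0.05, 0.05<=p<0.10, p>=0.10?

p-value bracket: 0.05<=p<0.10

Row totals [58, 73, 36], col totals [53, 61, 53], n=167
χ² = (18−18.41)²/18.41 + (27−21.19)²/21.19 + (13−18.41)²/18.41 + (19−23.17)²/23.17 + (25−26.66)²/26.66 + (29−23.17)²/23.17 + (16−11.43)²/11.43 + (9−13.15)²/13.15 + (11−11.43)²/11.43 = 8.6723
df = 4
p-value (upper-tail) = 0.06983
→ bracket: 0.05<=p<0.10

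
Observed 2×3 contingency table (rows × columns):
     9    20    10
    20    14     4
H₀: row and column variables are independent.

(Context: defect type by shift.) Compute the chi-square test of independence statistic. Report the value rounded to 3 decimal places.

test statistic = 7.791

Row totals [39, 38], col totals [29, 34, 14], n=77
χ² = (9−14.69)²/14.69 + (20−17.22)²/17.22 + (10−7.09)²/7.09 + (20−14.31)²/14.31 + (14−16.78)²/16.78 + (4−6.91)²/6.91 = 7.7910
df = 2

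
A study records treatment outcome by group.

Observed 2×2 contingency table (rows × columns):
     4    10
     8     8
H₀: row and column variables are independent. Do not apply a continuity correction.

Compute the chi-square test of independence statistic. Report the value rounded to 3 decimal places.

Row totals [14, 16], col totals [12, 18], n=30
χ² = (4−5.60)²/5.60 + (10−8.40)²/8.40 + (8−6.40)²/6.40 + (8−9.60)²/9.60 = 1.4286
df = 1

test statistic = 1.429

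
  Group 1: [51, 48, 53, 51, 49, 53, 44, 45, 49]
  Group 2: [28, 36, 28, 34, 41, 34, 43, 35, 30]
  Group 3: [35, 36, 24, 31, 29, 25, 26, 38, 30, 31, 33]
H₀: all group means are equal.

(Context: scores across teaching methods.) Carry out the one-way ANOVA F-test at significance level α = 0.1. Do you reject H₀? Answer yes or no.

reject H₀: yes

Group means [49.22, 34.33, 30.73], grand mean 37.586
SSB = Σnᵢ(x̄ᵢ−x̄)² = 1831.297; SSW = ΣΣ(x−x̄ᵢ)² = 511.737
MSB = 1831.297/2 = 915.6486; MSW = 511.737/26 = 19.6822
F = MSB/MSW = 46.5216
df = (2, 26)
p-value (upper-tail) = 0.00000
At α=0.1: p < α → reject H₀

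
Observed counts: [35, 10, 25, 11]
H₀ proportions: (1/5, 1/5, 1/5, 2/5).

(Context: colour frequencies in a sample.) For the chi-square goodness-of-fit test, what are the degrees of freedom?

degrees of freedom = 3

df = k − 1 = 4 − 1 = 3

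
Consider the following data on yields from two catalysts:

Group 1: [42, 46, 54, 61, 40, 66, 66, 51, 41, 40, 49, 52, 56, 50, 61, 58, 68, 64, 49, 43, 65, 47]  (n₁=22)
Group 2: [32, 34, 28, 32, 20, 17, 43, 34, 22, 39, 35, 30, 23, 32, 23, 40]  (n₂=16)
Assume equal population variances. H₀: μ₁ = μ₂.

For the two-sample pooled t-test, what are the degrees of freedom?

degrees of freedom = 36

df = n₁ + n₂ − 2 = 22 + 16 − 2 = 36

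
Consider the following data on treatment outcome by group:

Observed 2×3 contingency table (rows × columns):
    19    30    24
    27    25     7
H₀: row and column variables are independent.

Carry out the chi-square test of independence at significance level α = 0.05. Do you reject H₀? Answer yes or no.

Row totals [73, 59], col totals [46, 55, 31], n=132
χ² = (19−25.44)²/25.44 + (30−30.42)²/30.42 + (24−17.14)²/17.14 + (27−20.56)²/20.56 + (25−24.58)²/24.58 + (7−13.86)²/13.86 = 9.7938
df = 2
p-value (upper-tail) = 0.00747
At α=0.05: p < α → reject H₀

reject H₀: yes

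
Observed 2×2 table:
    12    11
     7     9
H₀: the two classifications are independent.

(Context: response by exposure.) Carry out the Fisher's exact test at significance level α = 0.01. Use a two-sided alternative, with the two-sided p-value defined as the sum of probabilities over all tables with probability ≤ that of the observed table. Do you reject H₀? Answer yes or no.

reject H₀: no

Margins: r₁=23, r₂=16, c₁=19, c₂=20, n=39
p_obs = C(23,12)·C(16,7)/C(39,19); sum pmf over tables with pmf ≤ p_obs
p-value (two-sided) = 0.74753
At α=0.01: p ≥ α → fail to reject H₀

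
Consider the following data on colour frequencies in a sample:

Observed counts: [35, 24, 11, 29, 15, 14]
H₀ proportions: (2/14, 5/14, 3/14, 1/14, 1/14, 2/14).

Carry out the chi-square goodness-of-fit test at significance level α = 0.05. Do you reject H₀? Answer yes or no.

reject H₀: yes

n = 128; E_i = n·p_i = [18.29, 45.71, 27.43, 9.14, 9.14, 18.29]
χ² = (35−18.29)²/18.29 + (24−45.71)²/45.71 + (11−27.43)²/27.43 + (29−9.14)²/9.14 + (15−9.14)²/9.14 + (14−18.29)²/18.29 = 83.3161
df = 5
p-value (upper-tail) = 0.00000
At α=0.05: p < α → reject H₀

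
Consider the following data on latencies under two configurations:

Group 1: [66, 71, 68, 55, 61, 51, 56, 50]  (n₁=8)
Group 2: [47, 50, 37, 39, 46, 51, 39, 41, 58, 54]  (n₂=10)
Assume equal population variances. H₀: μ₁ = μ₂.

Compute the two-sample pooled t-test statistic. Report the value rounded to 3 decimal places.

test statistic = 3.815

x̄₁=59.750, s₁=7.960, n₁=8
x̄₂=46.200, s₂=7.099, n₂=10
s_p² = [7·7.960² + 9·7.099²]/16 = 56.0688
SE = √(s_p²·(1/8+1/10)) = 3.5518
t = (59.750−46.200)/3.5518 = 3.8149
df = 16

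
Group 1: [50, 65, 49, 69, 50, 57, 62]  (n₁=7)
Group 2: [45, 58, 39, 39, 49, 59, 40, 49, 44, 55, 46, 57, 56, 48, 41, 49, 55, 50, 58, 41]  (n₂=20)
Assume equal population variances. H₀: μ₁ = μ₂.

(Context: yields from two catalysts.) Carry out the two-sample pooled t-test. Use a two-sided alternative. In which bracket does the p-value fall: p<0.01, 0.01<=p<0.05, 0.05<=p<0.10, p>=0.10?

p-value bracket: 0.01<=p<0.05

x̄₁=57.429, s₁=8.101, n₁=7
x̄₂=48.900, s₂=6.912, n₂=20
s_p² = [6·8.101² + 19·6.912²]/25 = 52.0606
SE = √(s_p²·(1/7+1/20)) = 3.1686
t = (57.429−48.900)/3.1686 = 2.6916
df = 25
p-value (two-sided) = 0.01250
→ bracket: 0.01<=p<0.05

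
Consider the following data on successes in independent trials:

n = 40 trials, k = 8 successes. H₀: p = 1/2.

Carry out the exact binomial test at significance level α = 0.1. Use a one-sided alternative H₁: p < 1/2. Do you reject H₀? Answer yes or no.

reject H₀: yes

Exact binomial: n=40, k=8, p₀=1/2=0.5000
P(X≤8) from Σ C(n,i)·p₀^i·(1−p₀)^(n−i)
p-value (one-sided, H₁ less) = 0.00009
At α=0.1: p < α → reject H₀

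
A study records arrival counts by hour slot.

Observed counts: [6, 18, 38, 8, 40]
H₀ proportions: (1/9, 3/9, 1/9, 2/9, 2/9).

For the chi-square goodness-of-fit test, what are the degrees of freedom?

degrees of freedom = 4

df = k − 1 = 5 − 1 = 4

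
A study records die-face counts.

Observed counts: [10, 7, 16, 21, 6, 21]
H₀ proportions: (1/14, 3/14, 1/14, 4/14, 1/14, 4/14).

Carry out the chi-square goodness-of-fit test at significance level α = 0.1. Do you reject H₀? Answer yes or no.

n = 81; E_i = n·p_i = [5.79, 17.36, 5.79, 23.14, 5.79, 23.14]
χ² = (10−5.79)²/5.79 + (7−17.36)²/17.36 + (16−5.79)²/5.79 + (21−23.14)²/23.14 + (6−5.79)²/5.79 + (21−23.14)²/23.14 = 27.6872
df = 5
p-value (upper-tail) = 0.00004
At α=0.1: p < α → reject H₀

reject H₀: yes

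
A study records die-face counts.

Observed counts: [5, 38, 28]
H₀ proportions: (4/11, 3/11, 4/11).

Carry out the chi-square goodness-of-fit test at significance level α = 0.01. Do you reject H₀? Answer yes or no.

reject H₀: yes

n = 71; E_i = n·p_i = [25.82, 19.36, 25.82]
χ² = (5−25.82)²/25.82 + (38−19.36)²/19.36 + (28−25.82)²/25.82 = 34.9073
df = 2
p-value (upper-tail) = 0.00000
At α=0.01: p < α → reject H₀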